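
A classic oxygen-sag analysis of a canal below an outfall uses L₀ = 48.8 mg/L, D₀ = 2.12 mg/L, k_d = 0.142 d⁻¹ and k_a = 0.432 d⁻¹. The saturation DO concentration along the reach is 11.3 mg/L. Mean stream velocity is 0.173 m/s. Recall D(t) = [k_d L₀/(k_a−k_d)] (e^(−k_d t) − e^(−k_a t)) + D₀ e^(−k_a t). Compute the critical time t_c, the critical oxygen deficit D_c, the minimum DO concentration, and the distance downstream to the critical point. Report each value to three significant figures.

t_c ≈ 3.52 d; D_c ≈ 9.74 mg/L; min DO ≈ 1.56 mg/L; x_c ≈ 52.6 km

t_c = [1/(k_a−k_d)] ln[(k_a/k_d)(1 − D₀(k_a−k_d)/(k_d L₀))]
= [1/(0.432−0.142)] ln[(0.432/0.142)(1 − 2.12×0.2900/(0.142×48.8))]
= (1/0.2900) ln[3.042 × 0.9113] = 3.448 × ln(2.772) = 3.448 × 1.020 = 3.516 d.
D_c = (k_d/k_a) L₀ e^(−k_d t_c) = (0.142/0.432) × 48.8 × e^(−0.142×3.516) = 0.3287 × 48.8 × 0.6070 = 9.736 mg/L.
Minimum DO = C_s − D_c = 11.3 − 9.736 = 1.564 mg/L.
x_c = v t_c = 0.173 m/s × 3.516 d × 86400 s/d = 52560 m ≈ 52.6 km.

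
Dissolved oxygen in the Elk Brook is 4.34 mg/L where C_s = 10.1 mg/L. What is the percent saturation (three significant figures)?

% saturation = C/C_s × 100 = 4.34/10.1 × 100 = 43.0 %.

43.0 % saturation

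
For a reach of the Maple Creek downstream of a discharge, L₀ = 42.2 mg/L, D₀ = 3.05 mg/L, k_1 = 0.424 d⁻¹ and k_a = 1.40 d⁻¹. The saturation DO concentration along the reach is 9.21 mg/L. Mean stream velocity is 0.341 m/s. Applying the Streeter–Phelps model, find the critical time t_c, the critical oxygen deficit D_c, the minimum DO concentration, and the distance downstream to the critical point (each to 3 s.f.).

t_c ≈ 1.04 d; D_c ≈ 8.23 mg/L; min DO ≈ 0.978 mg/L; x_c ≈ 30.6 km

t_c = [1/(k_a−k_1)] ln[(k_a/k_1)(1 − D₀(k_a−k_1)/(k_1 L₀))]
= [1/(1.40−0.424)] ln[(1.40/0.424)(1 − 3.05×0.9760/(0.424×42.2))]
= (1/0.9760) ln[3.302 × 0.8336] = 1.025 × ln(2.753) = 1.025 × 1.013 = 1.037 d.
L(t_c) = L₀ e^(−k_1 t_c) = 42.2 × 0.6441 = 27.18 mg/L, and at the critical point k_a D_c = k_1 L, so D_c = (0.424/1.40) × 27.18 = 8.232 mg/L.
Minimum DO = C_s − D_c = 9.21 − 8.232 = 0.9778 mg/L.
x_c = v t_c = 0.341 m/s × 1.037 d × 86400 s/d = 30570 m ≈ 30.6 km.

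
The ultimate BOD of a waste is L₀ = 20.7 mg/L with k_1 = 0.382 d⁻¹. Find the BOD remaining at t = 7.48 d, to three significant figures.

L_t = L₀ e^(−k_1 t) = 20.7 × e^(−0.382×7.48) = 20.7 × 0.05742 = 1.189 mg/L.

L ≈ 1.19 mg/L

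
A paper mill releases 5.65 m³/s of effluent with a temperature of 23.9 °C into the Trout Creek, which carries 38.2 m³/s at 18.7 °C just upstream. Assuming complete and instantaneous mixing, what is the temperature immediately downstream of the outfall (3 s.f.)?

19.4 °C

Flow-weighted mixing: C = (Q_r C_r + Q_w C_w)/(Q_r + Q_w)
= (38.2×18.7 + 5.65×23.9)/(38.2 + 5.65) = 849.4/43.85 = 19.37 °C.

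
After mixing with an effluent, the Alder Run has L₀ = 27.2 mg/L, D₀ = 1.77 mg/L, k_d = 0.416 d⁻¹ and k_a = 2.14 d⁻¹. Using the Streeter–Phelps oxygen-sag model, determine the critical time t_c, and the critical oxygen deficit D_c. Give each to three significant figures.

t_c ≈ 0.768 d; D_c ≈ 3.84 mg/L

t_c = [1/(k_a−k_d)] ln[(k_a/k_d)(1 − D₀(k_a−k_d)/(k_d L₀))]
= [1/(2.14−0.416)] ln[(2.14/0.416)(1 − 1.77×1.724/(0.416×27.2))]
= (1/1.724) ln[5.144 × 0.7303] = 0.5800 × ln(3.757) = 0.5800 × 1.324 = 0.7678 d.
L(t_c) = L₀ e^(−k_d t_c) = 27.2 × 0.7266 = 19.76 mg/L, and at the critical point k_a D_c = k_d L, so D_c = (0.416/2.14) × 19.76 = 3.842 mg/L.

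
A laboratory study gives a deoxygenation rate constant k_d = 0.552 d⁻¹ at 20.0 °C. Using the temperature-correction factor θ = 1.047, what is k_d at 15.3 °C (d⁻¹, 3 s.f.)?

k_d ≈ 0.445 d⁻¹

k_d(T₂) = k_d(T₁) · θ^(T₂−T₁) = 0.552 × 1.047^(15.3−20.0)
= 0.552 × 1.047^-4.70 = 0.552 × 0.8058 = 0.4448 d⁻¹.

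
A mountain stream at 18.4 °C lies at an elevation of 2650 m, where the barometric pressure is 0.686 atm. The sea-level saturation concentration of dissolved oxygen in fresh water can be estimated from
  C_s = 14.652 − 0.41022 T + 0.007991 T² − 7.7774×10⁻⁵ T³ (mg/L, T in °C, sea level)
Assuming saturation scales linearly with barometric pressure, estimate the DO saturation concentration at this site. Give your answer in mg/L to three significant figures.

At sea level: C_s = 14.652 − 0.41022×18.4 + 0.007991×18.4² − 7.7774×10⁻⁵×18.4³ = 9.325 mg/L.
Pressure correction: C_s' = 9.325 × 0.686 = 6.397 mg/L.

C_s ≈ 6.40 mg/L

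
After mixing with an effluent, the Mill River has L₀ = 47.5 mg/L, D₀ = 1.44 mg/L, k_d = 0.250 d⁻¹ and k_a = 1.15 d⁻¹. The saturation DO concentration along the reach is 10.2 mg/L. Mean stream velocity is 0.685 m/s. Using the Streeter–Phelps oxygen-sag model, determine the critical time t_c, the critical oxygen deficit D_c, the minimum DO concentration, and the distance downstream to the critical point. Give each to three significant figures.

With k_a/k_d = 4.600 and 1 − D₀(k_a−k_d)/(k_d L₀) = 0.8909,
t_c = ln(4.600 × 0.8909) / (1.15 − 0.250) = ln(4.098) / 0.9000 = 1.410/0.9000 = 1.567 d.
D_c = (k_d/k_a) L₀ e^(−k_d t_c) = (0.250/1.15) × 47.5 × e^(−0.250×1.567) = 0.2174 × 47.5 × 0.6758 = 6.979 mg/L.
Minimum DO = C_s − D_c = 10.2 − 6.979 = 3.221 mg/L.
x_c = v t_c = 0.685 m/s × 1.567 d × 86400 s/d = 92750 m ≈ 92.8 km.

t_c ≈ 1.57 d; D_c ≈ 6.98 mg/L; min DO ≈ 3.22 mg/L; x_c ≈ 92.8 km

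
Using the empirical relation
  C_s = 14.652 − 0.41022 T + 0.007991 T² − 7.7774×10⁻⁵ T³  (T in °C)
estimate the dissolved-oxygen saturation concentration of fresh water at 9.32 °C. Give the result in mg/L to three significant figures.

C_s ≈ 11.5 mg/L

C_s = 14.652 − 0.41022×9.32 + 0.007991×9.32² − 7.7774×10⁻⁵×9.32³ = 11.46 mg/L.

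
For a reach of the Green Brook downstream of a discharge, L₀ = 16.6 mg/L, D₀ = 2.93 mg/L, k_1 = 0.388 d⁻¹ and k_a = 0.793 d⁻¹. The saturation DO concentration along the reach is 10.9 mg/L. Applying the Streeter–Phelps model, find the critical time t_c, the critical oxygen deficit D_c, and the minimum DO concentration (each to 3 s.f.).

t_c ≈ 1.26 d; D_c ≈ 4.98 mg/L; min DO ≈ 5.92 mg/L

At the critical point dD/dt = 0, so k_1 L₀ e^(−k_1 t) = k_a D. Substituting D(t) from the Streeter–Phelps equation and solving for t gives
t_c = ln[(k_a/k_1)(1 − D₀(k_a−k_1)/(k_1 L₀))] / (k_a−k_1).
Here k_a−k_1 = 0.4050 d⁻¹ and 1 − D₀(k_a−k_1)/(k_1 L₀) = 1 − 2.93×0.4050/(0.388×16.6) = 0.8158, so
t_c = ln(2.044 × 0.8158) / 0.4050 = 0.5112 / 0.4050 = 1.262 d.
L(t_c) = L₀ e^(−k_1 t_c) = 16.6 × 0.6128 = 10.17 mg/L, and at the critical point k_a D_c = k_1 L, so D_c = (0.388/0.793) × 10.17 = 4.977 mg/L.
Minimum DO = C_s − D_c = 10.9 − 4.977 = 5.923 mg/L.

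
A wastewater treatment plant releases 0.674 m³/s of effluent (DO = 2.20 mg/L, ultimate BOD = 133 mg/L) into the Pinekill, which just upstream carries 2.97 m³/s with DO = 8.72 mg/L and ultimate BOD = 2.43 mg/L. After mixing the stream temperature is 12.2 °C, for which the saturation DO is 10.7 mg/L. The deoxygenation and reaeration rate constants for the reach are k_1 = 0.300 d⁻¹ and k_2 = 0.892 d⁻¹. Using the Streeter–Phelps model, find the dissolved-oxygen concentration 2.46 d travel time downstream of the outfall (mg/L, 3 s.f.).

DO ≈ 5.41 mg/L

Mixed DO = (2.97×8.72 + 0.674×2.20)/(2.97+0.674) = 27.38/3.644 = 7.514 mg/L.
Mixed L₀ = (2.97×2.43 + 0.674×133)/(3.644) = 96.86/3.644 = 26.58 mg/L.
Initial deficit D₀ = C_s − DO₀ = 10.7 − 7.514 = 3.186 mg/L.
D(2.46) = [0.300×26.58/(0.892−0.300)](e^(−0.300×2.46) − e^(−0.892×2.46)) + 3.186 e^(−0.892×2.46)
= 13.47 × (0.4781 − 0.1114) + 3.186 × 0.1114 = 5.294 mg/L.
DO = 10.7 − 5.294 = 5.406 mg/L.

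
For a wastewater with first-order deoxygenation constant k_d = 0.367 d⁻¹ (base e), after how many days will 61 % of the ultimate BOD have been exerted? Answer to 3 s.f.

y/L₀ = 1 − e^(−k_d t) = 0.61 ⇒ e^(−k_d t) = 0.390
t = −ln(0.390) / 0.367 = 0.9416 / 0.367 = 2.566 d.

t ≈ 2.57 d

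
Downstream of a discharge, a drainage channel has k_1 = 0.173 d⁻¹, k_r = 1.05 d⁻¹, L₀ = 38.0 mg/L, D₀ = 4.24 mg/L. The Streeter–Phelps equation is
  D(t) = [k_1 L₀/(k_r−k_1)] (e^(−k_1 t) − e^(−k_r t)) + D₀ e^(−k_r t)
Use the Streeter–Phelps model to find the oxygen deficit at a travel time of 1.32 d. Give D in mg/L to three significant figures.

k_1 L₀/(k_r−k_1) = 0.173×38.0/(1.05−0.173) = 6.574/0.8770 = 7.496 mg/L.
e^(−k_1 t) = e^(−0.173×1.320) = 0.7958; e^(−k_r t) = e^(−1.05×1.320) = 0.2501.
D = 7.496 × (0.7958 − 0.2501) + 4.24 × 0.2501 = 4.091 + 1.060 = 5.151 mg/L.

D ≈ 5.15 mg/L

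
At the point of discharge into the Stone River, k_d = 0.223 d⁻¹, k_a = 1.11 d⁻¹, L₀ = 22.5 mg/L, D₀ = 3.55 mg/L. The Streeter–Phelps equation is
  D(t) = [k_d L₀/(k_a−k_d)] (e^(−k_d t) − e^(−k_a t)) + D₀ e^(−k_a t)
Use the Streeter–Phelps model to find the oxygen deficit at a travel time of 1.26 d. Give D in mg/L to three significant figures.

k_d L₀/(k_a−k_d) = 0.223×22.5/(1.11−0.223) = 5.018/0.8870 = 5.657 mg/L.
e^(−k_d t) = e^(−0.223×1.260) = 0.7550; e^(−k_a t) = e^(−1.11×1.260) = 0.2469.
D = 5.657 × (0.7550 − 0.2469) + 3.55 × 0.2469 = 2.874 + 0.8766 = 3.751 mg/L.

D ≈ 3.75 mg/L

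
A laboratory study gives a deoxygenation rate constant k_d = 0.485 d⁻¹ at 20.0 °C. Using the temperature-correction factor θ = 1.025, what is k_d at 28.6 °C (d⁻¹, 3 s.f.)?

k_d ≈ 0.600 d⁻¹

k_d(T₂) = k_d(T₁) · θ^(T₂−T₁) = 0.485 × 1.025^(28.6−20.0)
= 0.485 × 1.025^8.60 = 0.485 × 1.237 = 0.5997 d⁻¹.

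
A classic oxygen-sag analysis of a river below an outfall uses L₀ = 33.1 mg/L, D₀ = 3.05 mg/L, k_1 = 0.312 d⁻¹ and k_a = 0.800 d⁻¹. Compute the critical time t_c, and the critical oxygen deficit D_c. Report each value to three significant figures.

t_c ≈ 1.61 d; D_c ≈ 7.81 mg/L

With k_a/k_1 = 2.564 and 1 − D₀(k_a−k_1)/(k_1 L₀) = 0.8559,
t_c = ln(2.564 × 0.8559) / (0.800 − 0.312) = ln(2.195) / 0.4880 = 0.7860/0.4880 = 1.611 d.
D_c = (k_1/k_a) L₀ e^(−k_1 t_c) = (0.312/0.800) × 33.1 × e^(−0.312×1.611) = 0.3900 × 33.1 × 0.6050 = 7.810 mg/L.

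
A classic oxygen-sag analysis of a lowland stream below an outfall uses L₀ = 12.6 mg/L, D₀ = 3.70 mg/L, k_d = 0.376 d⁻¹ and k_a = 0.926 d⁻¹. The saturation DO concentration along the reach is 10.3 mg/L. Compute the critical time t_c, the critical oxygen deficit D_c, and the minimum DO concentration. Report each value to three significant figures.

With k_a/k_d = 2.463 and 1 − D₀(k_a−k_d)/(k_d L₀) = 0.5705,
t_c = ln(2.463 × 0.5705) / (0.926 − 0.376) = ln(1.405) / 0.5500 = 0.3400/0.5500 = 0.6181 d.
D_c = (k_d/k_a) L₀ e^(−k_d t_c) = (0.376/0.926) × 12.6 × e^(−0.376×0.6181) = 0.4060 × 12.6 × 0.7926 = 4.055 mg/L.
Minimum DO = C_s − D_c = 10.3 − 4.055 = 6.245 mg/L.

t_c ≈ 0.618 d; D_c ≈ 4.06 mg/L; min DO ≈ 6.24 mg/L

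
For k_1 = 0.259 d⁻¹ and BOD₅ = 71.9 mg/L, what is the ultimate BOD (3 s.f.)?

L₀ ≈ 99.0 mg/L

BOD₅ = L₀(1 − e^(−5k_1)) ⇒ L₀ = BOD₅ / (1 − e^(−5×0.259))
= 71.9 / (1 − 0.2739) = 71.9 / 0.7261 = 99.02 mg/L.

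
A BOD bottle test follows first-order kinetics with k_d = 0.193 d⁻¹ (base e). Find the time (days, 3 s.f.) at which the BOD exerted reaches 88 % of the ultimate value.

y/L₀ = 1 − e^(−k_d t) = 0.88 ⇒ e^(−k_d t) = 0.120
t = −ln(0.120) / 0.193 = 2.120 / 0.193 = 10.99 d.

t ≈ 11.0 d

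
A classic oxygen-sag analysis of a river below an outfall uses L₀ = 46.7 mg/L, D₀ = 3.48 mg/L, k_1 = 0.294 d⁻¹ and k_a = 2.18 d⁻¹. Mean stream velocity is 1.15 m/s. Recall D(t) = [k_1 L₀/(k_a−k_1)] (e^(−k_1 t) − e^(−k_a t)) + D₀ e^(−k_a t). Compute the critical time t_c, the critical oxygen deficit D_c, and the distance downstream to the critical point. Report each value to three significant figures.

t_c ≈ 0.718 d; D_c ≈ 5.10 mg/L; x_c ≈ 71.3 km

At the critical point dD/dt = 0, so k_1 L₀ e^(−k_1 t) = k_a D. Substituting D(t) from the Streeter–Phelps equation and solving for t gives
t_c = ln[(k_a/k_1)(1 − D₀(k_a−k_1)/(k_1 L₀))] / (k_a−k_1).
Here k_a−k_1 = 1.886 d⁻¹ and 1 − D₀(k_a−k_1)/(k_1 L₀) = 1 − 3.48×1.886/(0.294×46.7) = 0.5220, so
t_c = ln(7.415 × 0.5220) / 1.886 = 1.353 / 1.886 = 0.7176 d.
L(t_c) = L₀ e^(−k_1 t_c) = 46.7 × 0.8098 = 37.82 mg/L, and at the critical point k_a D_c = k_1 L, so D_c = (0.294/2.18) × 37.82 = 5.100 mg/L.
x_c = v t_c = 1.15 m/s × 0.7176 d × 86400 s/d = 71300 m ≈ 71.3 km.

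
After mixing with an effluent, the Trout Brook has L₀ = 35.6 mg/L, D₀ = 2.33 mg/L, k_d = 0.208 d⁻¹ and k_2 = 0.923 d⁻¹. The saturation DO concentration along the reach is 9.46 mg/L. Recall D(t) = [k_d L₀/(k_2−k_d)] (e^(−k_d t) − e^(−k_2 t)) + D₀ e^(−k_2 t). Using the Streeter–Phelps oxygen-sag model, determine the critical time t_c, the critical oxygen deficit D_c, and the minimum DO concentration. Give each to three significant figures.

At the critical point dD/dt = 0, so k_d L₀ e^(−k_d t) = k_2 D. Substituting D(t) from the Streeter–Phelps equation and solving for t gives
t_c = ln[(k_2/k_d)(1 − D₀(k_2−k_d)/(k_d L₀))] / (k_2−k_d).
Here k_2−k_d = 0.7150 d⁻¹ and 1 − D₀(k_2−k_d)/(k_d L₀) = 1 − 2.33×0.7150/(0.208×35.6) = 0.7750, so
t_c = ln(4.438 × 0.7750) / 0.7150 = 1.235 / 0.7150 = 1.728 d.
D_c = (k_d/k_2) L₀ e^(−k_d t_c) = (0.208/0.923) × 35.6 × e^(−0.208×1.728) = 0.2254 × 35.6 × 0.6981 = 5.601 mg/L.
Minimum DO = C_s − D_c = 9.46 − 5.601 = 3.859 mg/L.

t_c ≈ 1.73 d; D_c ≈ 5.60 mg/L; min DO ≈ 3.86 mg/L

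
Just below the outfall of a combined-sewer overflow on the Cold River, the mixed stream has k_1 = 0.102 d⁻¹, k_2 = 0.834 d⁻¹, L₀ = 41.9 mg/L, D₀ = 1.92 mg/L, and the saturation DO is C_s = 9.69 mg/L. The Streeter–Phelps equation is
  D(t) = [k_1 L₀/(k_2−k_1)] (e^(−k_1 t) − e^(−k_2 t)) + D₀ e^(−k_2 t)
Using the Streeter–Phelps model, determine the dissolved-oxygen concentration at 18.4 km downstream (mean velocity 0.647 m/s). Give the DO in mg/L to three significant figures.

Travel time t = x/v = 18.4 km / (0.647 m/s) = 18400 m / 0.647 m/s = 28440 s = 0.3292 d.
k_1 L₀/(k_2−k_1) = 0.102×41.9/(0.834−0.102) = 4.274/0.7320 = 5.839 mg/L.
e^(−k_1 t) = e^(−0.102×0.3292) = 0.9670; e^(−k_2 t) = e^(−0.834×0.3292) = 0.7599.
D = 5.839 × (0.9670 − 0.7599) + 1.92 × 0.7599 = 1.209 + 1.459 = 2.668 mg/L.
DO = C_s − D = 9.69 − 2.668 = 7.022 mg/L.

DO ≈ 7.02 mg/L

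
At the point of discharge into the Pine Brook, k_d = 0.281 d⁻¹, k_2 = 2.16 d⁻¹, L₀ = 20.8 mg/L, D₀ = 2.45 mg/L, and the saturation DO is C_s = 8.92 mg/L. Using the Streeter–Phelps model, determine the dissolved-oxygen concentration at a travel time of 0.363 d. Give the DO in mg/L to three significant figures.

k_d L₀/(k_2−k_d) = 0.281×20.8/(2.16−0.281) = 5.845/1.879 = 3.111 mg/L.
e^(−k_d t) = e^(−0.281×0.3630) = 0.9030; e^(−k_2 t) = e^(−2.16×0.3630) = 0.4565.
D = 3.111 × (0.9030 − 0.4565) + 2.45 × 0.4565 = 1.389 + 1.119 = 2.507 mg/L.
DO = C_s − D = 8.92 − 2.507 = 6.413 mg/L.

DO ≈ 6.41 mg/L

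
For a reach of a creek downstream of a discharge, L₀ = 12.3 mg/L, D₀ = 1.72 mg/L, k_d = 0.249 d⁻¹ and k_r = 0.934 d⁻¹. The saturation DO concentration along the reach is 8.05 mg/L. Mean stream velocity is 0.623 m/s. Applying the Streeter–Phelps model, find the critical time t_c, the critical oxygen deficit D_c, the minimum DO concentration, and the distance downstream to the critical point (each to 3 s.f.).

t_c ≈ 1.22 d; D_c ≈ 2.42 mg/L; min DO ≈ 5.63 mg/L; x_c ≈ 65.7 km

At the critical point dD/dt = 0, so k_d L₀ e^(−k_d t) = k_r D. Substituting D(t) from the Streeter–Phelps equation and solving for t gives
t_c = ln[(k_r/k_d)(1 − D₀(k_r−k_d)/(k_d L₀))] / (k_r−k_d).
Here k_r−k_d = 0.6850 d⁻¹ and 1 − D₀(k_r−k_d)/(k_d L₀) = 1 − 1.72×0.6850/(0.249×12.3) = 0.6153, so
t_c = ln(3.751 × 0.6153) / 0.6850 = 0.8364 / 0.6850 = 1.221 d.
D_c = (k_d/k_r) L₀ e^(−k_d t_c) = (0.249/0.934) × 12.3 × e^(−0.249×1.221) = 0.2666 × 12.3 × 0.7378 = 2.419 mg/L.
Minimum DO = C_s − D_c = 8.05 − 2.419 = 5.631 mg/L.
x_c = v t_c = 0.623 m/s × 1.221 d × 86400 s/d = 65720 m ≈ 65.7 km.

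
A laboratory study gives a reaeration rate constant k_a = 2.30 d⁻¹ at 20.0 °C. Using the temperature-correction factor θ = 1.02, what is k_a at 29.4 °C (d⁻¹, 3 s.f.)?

k_a(T₂) = k_a(T₁) · θ^(T₂−T₁) = 2.30 × 1.02^(29.4−20.0)
= 2.30 × 1.02^9.40 = 2.30 × 1.205 = 2.771 d⁻¹.

k_a ≈ 2.77 d⁻¹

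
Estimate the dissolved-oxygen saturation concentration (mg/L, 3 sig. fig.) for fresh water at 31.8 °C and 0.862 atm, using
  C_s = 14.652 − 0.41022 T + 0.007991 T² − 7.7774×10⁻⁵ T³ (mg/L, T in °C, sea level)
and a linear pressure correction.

At sea level: C_s = 14.652 − 0.41022×31.8 + 0.007991×31.8² − 7.7774×10⁻⁵×31.8³ = 7.187 mg/L.
Pressure correction: C_s' = 7.187 × 0.862 = 6.195 mg/L.

C_s ≈ 6.20 mg/L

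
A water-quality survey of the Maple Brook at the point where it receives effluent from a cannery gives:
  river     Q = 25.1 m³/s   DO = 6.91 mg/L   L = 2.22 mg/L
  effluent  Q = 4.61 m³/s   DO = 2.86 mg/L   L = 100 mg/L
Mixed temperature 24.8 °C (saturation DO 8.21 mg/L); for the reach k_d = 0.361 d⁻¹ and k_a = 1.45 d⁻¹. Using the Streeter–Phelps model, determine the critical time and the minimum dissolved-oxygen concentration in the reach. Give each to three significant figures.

t_c ≈ 0.903 d; minimum DO ≈ 5.08 mg/L

Mixed DO = (25.1×6.91 + 4.61×2.86)/(25.1+4.61) = 186.6/29.71 = 6.282 mg/L.
Mixed L₀ = (25.1×2.22 + 4.61×100)/(29.71) = 516.7/29.71 = 17.39 mg/L.
Initial deficit D₀ = C_s − DO₀ = 8.21 − 6.282 = 1.928 mg/L.
t_c = (1/1.089) ln[(1.45/0.361)(1 − 1.928×1.089/(0.361×17.39))] = 0.9183 × ln(2.673) = 0.9029 d.
D_c = (0.361/1.45) × 17.39 × e^(−0.361×0.9029) = 0.2490 × 17.39 × 0.7218 = 3.126 mg/L.
Minimum DO = 8.21 − 3.126 = 5.084 mg/L.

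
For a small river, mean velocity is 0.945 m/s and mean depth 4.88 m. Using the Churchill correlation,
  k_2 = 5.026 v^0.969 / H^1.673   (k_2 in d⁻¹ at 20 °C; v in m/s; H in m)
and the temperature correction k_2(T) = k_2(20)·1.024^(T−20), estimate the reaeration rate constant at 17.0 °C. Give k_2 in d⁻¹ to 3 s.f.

k_2 ≈ 0.312 d⁻¹

k_2(20) = 5.026 × 0.945^0.969 / 4.88^1.673 = 5.026 × 0.9467 / 14.18 = 0.3355 d⁻¹.
k_2(17.0) = 0.3355 × 1.024^(17.0−20) = 0.3355 × 0.9313 = 0.3125 d⁻¹.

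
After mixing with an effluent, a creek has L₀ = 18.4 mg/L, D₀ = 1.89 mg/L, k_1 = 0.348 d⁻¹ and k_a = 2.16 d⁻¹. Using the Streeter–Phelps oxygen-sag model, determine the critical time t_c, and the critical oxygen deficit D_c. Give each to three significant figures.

At the critical point dD/dt = 0, so k_1 L₀ e^(−k_1 t) = k_a D. Substituting D(t) from the Streeter–Phelps equation and solving for t gives
t_c = ln[(k_a/k_1)(1 − D₀(k_a−k_1)/(k_1 L₀))] / (k_a−k_1).
Here k_a−k_1 = 1.812 d⁻¹ and 1 − D₀(k_a−k_1)/(k_1 L₀) = 1 − 1.89×1.812/(0.348×18.4) = 0.4652, so
t_c = ln(6.207 × 0.4652) / 1.812 = 1.060 / 1.812 = 0.5851 d.
D_c = (k_1/k_a) L₀ e^(−k_1 t_c) = (0.348/2.16) × 18.4 × e^(−0.348×0.5851) = 0.1611 × 18.4 × 0.8158 = 2.418 mg/L.

t_c ≈ 0.585 d; D_c ≈ 2.42 mg/L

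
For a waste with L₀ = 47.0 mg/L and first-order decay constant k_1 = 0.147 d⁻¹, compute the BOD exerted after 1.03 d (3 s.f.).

y ≈ 6.60 mg/L

y_t = L₀(1 − e^(−k_1 t)) = 47.0 × (1 − e^(−0.147×1.03))
= 47.0 × (1 − 0.8595) = 47.0 × 0.1405 = 6.604 mg/L.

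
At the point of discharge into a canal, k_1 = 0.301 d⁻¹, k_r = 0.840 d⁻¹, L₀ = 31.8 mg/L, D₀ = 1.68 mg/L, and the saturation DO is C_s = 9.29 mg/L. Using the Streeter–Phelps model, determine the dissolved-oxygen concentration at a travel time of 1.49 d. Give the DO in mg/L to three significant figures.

DO ≈ 2.55 mg/L

k_1 L₀/(k_r−k_1) = 0.301×31.8/(0.840−0.301) = 9.572/0.5390 = 17.76 mg/L.
e^(−k_1 t) = e^(−0.301×1.490) = 0.6386; e^(−k_r t) = e^(−0.840×1.490) = 0.2860.
D = 17.76 × (0.6386 − 0.2860) + 1.68 × 0.2860 = 6.261 + 0.4806 = 6.741 mg/L.
DO = C_s − D = 9.29 − 6.741 = 2.549 mg/L.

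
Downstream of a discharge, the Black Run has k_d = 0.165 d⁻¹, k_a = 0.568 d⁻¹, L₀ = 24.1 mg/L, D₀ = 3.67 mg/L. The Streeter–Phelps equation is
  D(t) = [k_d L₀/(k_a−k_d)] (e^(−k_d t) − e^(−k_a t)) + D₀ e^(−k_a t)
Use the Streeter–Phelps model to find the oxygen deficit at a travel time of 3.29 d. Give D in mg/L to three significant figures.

k_d L₀/(k_a−k_d) = 0.165×24.1/(0.568−0.165) = 3.977/0.4030 = 9.867 mg/L.
e^(−k_d t) = e^(−0.165×3.290) = 0.5811; e^(−k_a t) = e^(−0.568×3.290) = 0.1543.
D = 9.867 × (0.5811 − 0.1543) + 3.67 × 0.1543 = 4.211 + 0.5664 = 4.777 mg/L.

D ≈ 4.78 mg/L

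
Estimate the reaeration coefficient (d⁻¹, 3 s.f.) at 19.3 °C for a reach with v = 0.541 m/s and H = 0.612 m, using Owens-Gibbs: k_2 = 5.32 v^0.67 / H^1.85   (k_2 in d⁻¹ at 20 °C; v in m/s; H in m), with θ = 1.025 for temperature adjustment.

k_2 ≈ 8.59 d⁻¹

k_2(20) = 5.32 × 0.541^0.67 / 0.612^1.85 = 5.32 × 0.6626 / 0.4032 = 8.743 d⁻¹.
k_2(19.3) = 8.743 × 1.025^(19.3−20) = 8.743 × 0.9829 = 8.593 d⁻¹.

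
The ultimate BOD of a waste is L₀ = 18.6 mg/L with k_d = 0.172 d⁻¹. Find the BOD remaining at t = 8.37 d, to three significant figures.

L_t = L₀ e^(−k_d t) = 18.6 × e^(−0.172×8.37) = 18.6 × 0.2370 = 4.408 mg/L.

L ≈ 4.41 mg/L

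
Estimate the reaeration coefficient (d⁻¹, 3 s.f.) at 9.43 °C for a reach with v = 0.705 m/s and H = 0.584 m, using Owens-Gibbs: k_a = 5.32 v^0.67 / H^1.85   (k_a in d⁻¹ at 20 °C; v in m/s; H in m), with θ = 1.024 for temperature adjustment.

k_a ≈ 8.86 d⁻¹

k_a(20) = 5.32 × 0.705^0.67 / 0.584^1.85 = 5.32 × 0.7912 / 0.3697 = 11.39 d⁻¹.
k_a(9.43) = 11.39 × 1.024^(9.43−20) = 11.39 × 0.7783 = 8.861 d⁻¹.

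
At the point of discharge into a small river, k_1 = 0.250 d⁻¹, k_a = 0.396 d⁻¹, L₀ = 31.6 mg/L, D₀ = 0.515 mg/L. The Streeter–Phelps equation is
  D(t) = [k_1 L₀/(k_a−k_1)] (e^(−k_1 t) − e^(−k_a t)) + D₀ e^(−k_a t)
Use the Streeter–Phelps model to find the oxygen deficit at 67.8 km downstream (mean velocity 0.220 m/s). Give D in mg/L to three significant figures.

D ≈ 9.13 mg/L

Travel time t = x/v = 67.8 km / (0.220 m/s) = 67800 m / 0.220 m/s = 308200 s = 3.567 d.
k_1 L₀/(k_a−k_1) = 0.250×31.6/(0.396−0.250) = 7.900/0.1460 = 54.11 mg/L.
e^(−k_1 t) = e^(−0.250×3.567) = 0.4099; e^(−k_a t) = e^(−0.396×3.567) = 0.2435.
D = 54.11 × (0.4099 − 0.2435) + 0.515 × 0.2435 = 9.005 + 0.1254 = 9.130 mg/L.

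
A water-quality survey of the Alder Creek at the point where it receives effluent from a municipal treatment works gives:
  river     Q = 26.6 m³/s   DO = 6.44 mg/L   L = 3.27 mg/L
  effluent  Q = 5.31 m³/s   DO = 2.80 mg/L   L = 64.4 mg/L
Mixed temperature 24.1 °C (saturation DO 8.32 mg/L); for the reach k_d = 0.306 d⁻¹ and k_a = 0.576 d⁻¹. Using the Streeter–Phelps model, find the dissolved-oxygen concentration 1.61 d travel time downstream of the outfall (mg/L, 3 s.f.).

DO ≈ 4.06 mg/L

Mixed DO = (26.6×6.44 + 5.31×2.80)/(26.6+5.31) = 186.2/31.91 = 5.834 mg/L.
Mixed L₀ = (26.6×3.27 + 5.31×64.4)/(31.91) = 428.9/31.91 = 13.44 mg/L.
Initial deficit D₀ = C_s − DO₀ = 8.32 − 5.834 = 2.486 mg/L.
D(1.61) = [0.306×13.44/(0.576−0.306)](e^(−0.306×1.61) − e^(−0.576×1.61)) + 2.486 e^(−0.576×1.61)
= 15.23 × (0.6110 − 0.3956) + 2.486 × 0.3956 = 4.265 mg/L.
DO = 8.32 − 4.265 = 4.055 mg/L.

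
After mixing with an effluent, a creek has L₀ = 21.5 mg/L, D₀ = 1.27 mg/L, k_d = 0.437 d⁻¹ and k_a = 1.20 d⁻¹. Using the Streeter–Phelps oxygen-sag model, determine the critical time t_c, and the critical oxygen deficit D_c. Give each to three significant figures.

t_c ≈ 1.18 d; D_c ≈ 4.67 mg/L

t_c = [1/(k_a−k_d)] ln[(k_a/k_d)(1 − D₀(k_a−k_d)/(k_d L₀))]
= [1/(1.20−0.437)] ln[(1.20/0.437)(1 − 1.27×0.7630/(0.437×21.5))]
= (1/0.7630) ln[2.746 × 0.8969] = 1.311 × ln(2.463) = 1.311 × 0.9013 = 1.181 d.
D_c = (k_d/k_a) L₀ e^(−k_d t_c) = (0.437/1.20) × 21.5 × e^(−0.437×1.181) = 0.3642 × 21.5 × 0.5968 = 4.673 mg/L.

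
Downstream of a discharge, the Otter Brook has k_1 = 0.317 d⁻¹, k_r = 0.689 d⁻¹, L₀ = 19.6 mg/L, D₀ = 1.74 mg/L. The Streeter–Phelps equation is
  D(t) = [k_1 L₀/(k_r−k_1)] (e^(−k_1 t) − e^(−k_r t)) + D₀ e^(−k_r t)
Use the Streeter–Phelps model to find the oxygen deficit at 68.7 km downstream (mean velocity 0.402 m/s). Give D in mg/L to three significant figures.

D ≈ 5.09 mg/L

Travel time t = x/v = 68.7 km / (0.402 m/s) = 68700 m / 0.402 m/s = 170900 s = 1.978 d.
k_1 L₀/(k_r−k_1) = 0.317×19.6/(0.689−0.317) = 6.213/0.3720 = 16.70 mg/L.
e^(−k_1 t) = e^(−0.317×1.978) = 0.5342; e^(−k_r t) = e^(−0.689×1.978) = 0.2559.
D = 16.70 × (0.5342 − 0.2559) + 1.74 × 0.2559 = 4.647 + 0.4453 = 5.093 mg/L.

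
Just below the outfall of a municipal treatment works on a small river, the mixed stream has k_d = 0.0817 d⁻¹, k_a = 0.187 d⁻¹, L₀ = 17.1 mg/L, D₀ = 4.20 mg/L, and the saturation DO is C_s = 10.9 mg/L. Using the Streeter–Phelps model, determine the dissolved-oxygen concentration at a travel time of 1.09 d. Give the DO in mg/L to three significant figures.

DO ≈ 6.16 mg/L

k_d L₀/(k_a−k_d) = 0.0817×17.1/(0.187−0.0817) = 1.397/0.1053 = 13.27 mg/L.
e^(−k_d t) = e^(−0.0817×1.090) = 0.9148; e^(−k_a t) = e^(−0.187×1.090) = 0.8156.
D = 13.27 × (0.9148 − 0.8156) + 4.20 × 0.8156 = 1.316 + 3.426 = 4.742 mg/L.
DO = C_s − D = 10.9 − 4.742 = 6.158 mg/L.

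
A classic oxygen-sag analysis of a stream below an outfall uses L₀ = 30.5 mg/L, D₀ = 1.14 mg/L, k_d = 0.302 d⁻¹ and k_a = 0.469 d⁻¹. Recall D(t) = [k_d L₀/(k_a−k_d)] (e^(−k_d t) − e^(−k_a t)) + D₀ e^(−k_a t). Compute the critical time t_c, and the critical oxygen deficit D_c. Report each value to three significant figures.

t_c ≈ 2.51 d; D_c ≈ 9.20 mg/L

At the critical point dD/dt = 0, so k_d L₀ e^(−k_d t) = k_a D. Substituting D(t) from the Streeter–Phelps equation and solving for t gives
t_c = ln[(k_a/k_d)(1 − D₀(k_a−k_d)/(k_d L₀))] / (k_a−k_d).
Here k_a−k_d = 0.1670 d⁻¹ and 1 − D₀(k_a−k_d)/(k_d L₀) = 1 − 1.14×0.1670/(0.302×30.5) = 0.9793, so
t_c = ln(1.553 × 0.9793) / 0.1670 = 0.4193 / 0.1670 = 2.511 d.
L(t_c) = L₀ e^(−k_d t_c) = 30.5 × 0.4685 = 14.29 mg/L, and at the critical point k_a D_c = k_d L, so D_c = (0.302/0.469) × 14.29 = 9.201 mg/L.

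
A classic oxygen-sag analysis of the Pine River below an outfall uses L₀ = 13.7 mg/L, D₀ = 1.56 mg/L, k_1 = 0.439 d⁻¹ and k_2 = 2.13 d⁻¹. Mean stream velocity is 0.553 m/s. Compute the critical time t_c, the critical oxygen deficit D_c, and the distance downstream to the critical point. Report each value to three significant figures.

t_c ≈ 0.593 d; D_c ≈ 2.18 mg/L; x_c ≈ 28.3 km

At the critical point dD/dt = 0, so k_1 L₀ e^(−k_1 t) = k_2 D. Substituting D(t) from the Streeter–Phelps equation and solving for t gives
t_c = ln[(k_2/k_1)(1 − D₀(k_2−k_1)/(k_1 L₀))] / (k_2−k_1).
Here k_2−k_1 = 1.691 d⁻¹ and 1 − D₀(k_2−k_1)/(k_1 L₀) = 1 − 1.56×1.691/(0.439×13.7) = 0.5614, so
t_c = ln(4.852 × 0.5614) / 1.691 = 1.002 / 1.691 = 0.5926 d.
L(t_c) = L₀ e^(−k_1 t_c) = 13.7 × 0.7709 = 10.56 mg/L, and at the critical point k_2 D_c = k_1 L, so D_c = (0.439/2.13) × 10.56 = 2.177 mg/L.
x_c = v t_c = 0.553 m/s × 0.5926 d × 86400 s/d = 28310 m ≈ 28.3 km.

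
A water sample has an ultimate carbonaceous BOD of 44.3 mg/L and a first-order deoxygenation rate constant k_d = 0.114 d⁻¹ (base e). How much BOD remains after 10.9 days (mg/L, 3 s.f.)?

L_t = L₀ e^(−k_d t) = 44.3 × e^(−0.114×10.9) = 44.3 × 0.2886 = 12.79 mg/L.

L ≈ 12.8 mg/L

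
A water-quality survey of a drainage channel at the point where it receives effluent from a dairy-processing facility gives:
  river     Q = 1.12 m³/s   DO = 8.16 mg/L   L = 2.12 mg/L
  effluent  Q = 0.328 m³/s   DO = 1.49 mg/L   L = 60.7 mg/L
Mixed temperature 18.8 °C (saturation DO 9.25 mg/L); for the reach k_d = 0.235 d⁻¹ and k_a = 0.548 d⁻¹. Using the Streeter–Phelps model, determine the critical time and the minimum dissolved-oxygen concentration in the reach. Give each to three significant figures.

t_c ≈ 1.89 d; minimum DO ≈ 5.02 mg/L

Mixed DO = (1.12×8.16 + 0.328×1.49)/(1.12+0.328) = 9.628/1.448 = 6.649 mg/L.
Mixed L₀ = (1.12×2.12 + 0.328×60.7)/(1.448) = 22.28/1.448 = 15.39 mg/L.
Initial deficit D₀ = C_s − DO₀ = 9.25 − 6.649 = 2.601 mg/L.
t_c = (1/0.3130) ln[(0.548/0.235)(1 − 2.601×0.3130/(0.235×15.39))] = 3.195 × ln(1.807) = 1.890 d.
D_c = (0.235/0.548) × 15.39 × e^(−0.235×1.890) = 0.4288 × 15.39 × 0.6413 = 4.232 mg/L.
Minimum DO = 9.25 − 4.232 = 5.018 mg/L.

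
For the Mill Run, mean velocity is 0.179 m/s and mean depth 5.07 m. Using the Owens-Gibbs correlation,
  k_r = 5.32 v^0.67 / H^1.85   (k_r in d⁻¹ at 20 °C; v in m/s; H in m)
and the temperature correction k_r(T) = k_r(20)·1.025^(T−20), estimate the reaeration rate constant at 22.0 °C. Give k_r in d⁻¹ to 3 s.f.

k_r(20) = 5.32 × 0.179^0.67 / 5.07^1.85 = 5.32 × 0.3158 / 20.15 = 0.08338 d⁻¹.
k_r(22.0) = 0.08338 × 1.025^(22.0−20) = 0.08338 × 1.051 = 0.08760 d⁻¹.

k_r ≈ 0.0876 d⁻¹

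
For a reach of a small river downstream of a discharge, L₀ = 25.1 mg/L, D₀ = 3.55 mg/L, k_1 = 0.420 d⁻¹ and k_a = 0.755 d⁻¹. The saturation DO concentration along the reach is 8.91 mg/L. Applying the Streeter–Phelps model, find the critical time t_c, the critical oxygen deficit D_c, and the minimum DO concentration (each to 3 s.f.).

At the critical point dD/dt = 0, so k_1 L₀ e^(−k_1 t) = k_a D. Substituting D(t) from the Streeter–Phelps equation and solving for t gives
t_c = ln[(k_a/k_1)(1 − D₀(k_a−k_1)/(k_1 L₀))] / (k_a−k_1).
Here k_a−k_1 = 0.3350 d⁻¹ and 1 − D₀(k_a−k_1)/(k_1 L₀) = 1 − 3.55×0.3350/(0.420×25.1) = 0.8872, so
t_c = ln(1.798 × 0.8872) / 0.3350 = 0.4668 / 0.3350 = 1.393 d.
D_c = (k_1/k_a) L₀ e^(−k_1 t_c) = (0.420/0.755) × 25.1 × e^(−0.420×1.393) = 0.5563 × 25.1 × 0.5570 = 7.777 mg/L.
Minimum DO = C_s − D_c = 8.91 − 7.777 = 1.133 mg/L.

t_c ≈ 1.39 d; D_c ≈ 7.78 mg/L; min DO ≈ 1.13 mg/L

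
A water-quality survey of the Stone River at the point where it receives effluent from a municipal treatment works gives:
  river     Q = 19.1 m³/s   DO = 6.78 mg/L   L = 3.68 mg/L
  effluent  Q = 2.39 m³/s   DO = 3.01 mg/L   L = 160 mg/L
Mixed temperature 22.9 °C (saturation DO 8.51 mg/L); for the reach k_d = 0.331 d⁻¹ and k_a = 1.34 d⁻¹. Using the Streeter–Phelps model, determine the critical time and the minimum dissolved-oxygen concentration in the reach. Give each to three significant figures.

t_c ≈ 1.02 d; minimum DO ≈ 4.79 mg/L

Mixed DO = (19.1×6.78 + 2.39×3.01)/(19.1+2.39) = 136.7/21.49 = 6.361 mg/L.
Mixed L₀ = (19.1×3.68 + 2.39×160)/(21.49) = 452.7/21.49 = 21.07 mg/L.
Initial deficit D₀ = C_s − DO₀ = 8.51 − 6.361 = 2.149 mg/L.
t_c = (1/1.009) ln[(1.34/0.331)(1 − 2.149×1.009/(0.331×21.07))] = 0.9911 × ln(2.789) = 1.017 d.
D_c = (0.331/1.34) × 21.07 × e^(−0.331×1.017) = 0.2470 × 21.07 × 0.7143 = 3.717 mg/L.
Minimum DO = 8.51 − 3.717 = 4.793 mg/L.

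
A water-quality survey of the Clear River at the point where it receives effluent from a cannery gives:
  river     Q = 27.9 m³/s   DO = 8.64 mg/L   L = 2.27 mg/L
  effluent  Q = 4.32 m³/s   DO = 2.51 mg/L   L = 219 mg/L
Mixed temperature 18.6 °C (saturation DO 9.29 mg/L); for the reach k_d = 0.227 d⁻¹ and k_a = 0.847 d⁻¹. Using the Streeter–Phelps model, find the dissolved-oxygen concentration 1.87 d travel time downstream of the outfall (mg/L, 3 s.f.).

DO ≈ 3.84 mg/L

Mixed DO = (27.9×8.64 + 4.32×2.51)/(27.9+4.32) = 251.9/32.22 = 7.818 mg/L.
Mixed L₀ = (27.9×2.27 + 4.32×219)/(32.22) = 1009/32.22 = 31.33 mg/L.
Initial deficit D₀ = C_s − DO₀ = 9.29 − 7.818 = 1.472 mg/L.
D(1.87) = [0.227×31.33/(0.847−0.227)](e^(−0.227×1.87) − e^(−0.847×1.87)) + 1.472 e^(−0.847×1.87)
= 11.47 × (0.6541 − 0.2052) + 1.472 × 0.2052 = 5.451 mg/L.
DO = 9.29 − 5.451 = 3.839 mg/L.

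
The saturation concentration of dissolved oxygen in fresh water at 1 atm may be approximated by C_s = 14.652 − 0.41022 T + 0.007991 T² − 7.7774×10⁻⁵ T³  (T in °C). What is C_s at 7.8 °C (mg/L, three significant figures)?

C_s = 14.652 − 0.41022×7.8 + 0.007991×7.8² − 7.7774×10⁻⁵×7.8³ = 11.90 mg/L.

C_s ≈ 11.9 mg/L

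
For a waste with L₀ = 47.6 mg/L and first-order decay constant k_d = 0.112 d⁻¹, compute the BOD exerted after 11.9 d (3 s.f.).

y_t = L₀(1 − e^(−k_d t)) = 47.6 × (1 − e^(−0.112×11.9))
= 47.6 × (1 − 0.2637) = 47.6 × 0.7363 = 35.05 mg/L.

y ≈ 35.0 mg/L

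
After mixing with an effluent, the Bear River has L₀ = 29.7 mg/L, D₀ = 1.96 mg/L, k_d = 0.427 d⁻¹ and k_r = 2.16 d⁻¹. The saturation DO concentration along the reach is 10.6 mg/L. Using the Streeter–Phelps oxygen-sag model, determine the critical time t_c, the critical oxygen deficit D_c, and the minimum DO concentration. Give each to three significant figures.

With k_r/k_d = 5.059 and 1 − D₀(k_r−k_d)/(k_d L₀) = 0.7322,
t_c = ln(5.059 × 0.7322) / (2.16 − 0.427) = ln(3.704) / 1.733 = 1.309/1.733 = 0.7555 d.
D_c = (k_d/k_r) L₀ e^(−k_d t_c) = (0.427/2.16) × 29.7 × e^(−0.427×0.7555) = 0.1977 × 29.7 × 0.7243 = 4.252 mg/L.
Minimum DO = C_s − D_c = 10.6 − 4.252 = 6.348 mg/L.

t_c ≈ 0.756 d; D_c ≈ 4.25 mg/L; min DO ≈ 6.35 mg/L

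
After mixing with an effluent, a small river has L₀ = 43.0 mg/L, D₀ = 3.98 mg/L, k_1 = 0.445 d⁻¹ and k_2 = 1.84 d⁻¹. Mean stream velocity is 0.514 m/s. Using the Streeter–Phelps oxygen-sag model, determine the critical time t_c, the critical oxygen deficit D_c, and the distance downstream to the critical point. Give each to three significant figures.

t_c ≈ 0.772 d; D_c ≈ 7.38 mg/L; x_c ≈ 34.3 km

t_c = [1/(k_2−k_1)] ln[(k_2/k_1)(1 − D₀(k_2−k_1)/(k_1 L₀))]
= [1/(1.84−0.445)] ln[(1.84/0.445)(1 − 3.98×1.395/(0.445×43.0))]
= (1/1.395) ln[4.135 × 0.7098] = 0.7168 × ln(2.935) = 0.7168 × 1.077 = 0.7719 d.
D_c = (k_1/k_2) L₀ e^(−k_1 t_c) = (0.445/1.84) × 43.0 × e^(−0.445×0.7719) = 0.2418 × 43.0 × 0.7093 = 7.376 mg/L.
x_c = v t_c = 0.514 m/s × 0.7719 d × 86400 s/d = 34280 m ≈ 34.3 km.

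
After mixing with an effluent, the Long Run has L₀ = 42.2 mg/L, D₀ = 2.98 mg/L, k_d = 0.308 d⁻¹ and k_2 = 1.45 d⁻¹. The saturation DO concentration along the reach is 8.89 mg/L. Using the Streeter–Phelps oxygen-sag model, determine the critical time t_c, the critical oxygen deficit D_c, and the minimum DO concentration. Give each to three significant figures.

At the critical point dD/dt = 0, so k_d L₀ e^(−k_d t) = k_2 D. Substituting D(t) from the Streeter–Phelps equation and solving for t gives
t_c = ln[(k_2/k_d)(1 − D₀(k_2−k_d)/(k_d L₀))] / (k_2−k_d).
Here k_2−k_d = 1.142 d⁻¹ and 1 − D₀(k_2−k_d)/(k_d L₀) = 1 − 2.98×1.142/(0.308×42.2) = 0.7382, so
t_c = ln(4.708 × 0.7382) / 1.142 = 1.246 / 1.142 = 1.091 d.
L(t_c) = L₀ e^(−k_d t_c) = 42.2 × 0.7147 = 30.16 mg/L, and at the critical point k_2 D_c = k_d L, so D_c = (0.308/1.45) × 30.16 = 6.406 mg/L.
Minimum DO = C_s − D_c = 8.89 − 6.406 = 2.484 mg/L.

t_c ≈ 1.09 d; D_c ≈ 6.41 mg/L; min DO ≈ 2.48 mg/L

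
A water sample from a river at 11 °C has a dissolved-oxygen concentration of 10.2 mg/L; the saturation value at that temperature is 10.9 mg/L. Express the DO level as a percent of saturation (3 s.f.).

% saturation = C/C_s × 100 = 10.2/10.9 × 100 = 93.6 %.

93.6 % saturation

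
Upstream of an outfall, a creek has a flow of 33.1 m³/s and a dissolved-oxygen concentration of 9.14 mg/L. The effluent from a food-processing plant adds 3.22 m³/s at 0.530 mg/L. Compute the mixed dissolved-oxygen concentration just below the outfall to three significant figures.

8.38 mg/L

Flow-weighted mixing: C = (Q_r C_r + Q_w C_w)/(Q_r + Q_w)
= (33.1×9.14 + 3.22×0.530)/(33.1 + 3.22) = 304.2/36.32 = 8.377 mg/L.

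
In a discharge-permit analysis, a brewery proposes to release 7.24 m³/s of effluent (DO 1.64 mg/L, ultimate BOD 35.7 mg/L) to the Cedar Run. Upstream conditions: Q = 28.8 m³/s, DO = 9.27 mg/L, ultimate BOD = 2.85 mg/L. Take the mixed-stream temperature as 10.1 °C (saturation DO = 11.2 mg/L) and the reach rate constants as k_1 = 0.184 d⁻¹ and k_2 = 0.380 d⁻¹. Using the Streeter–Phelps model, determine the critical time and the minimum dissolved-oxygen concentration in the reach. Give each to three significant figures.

Mixed DO = (28.8×9.27 + 7.24×1.64)/(28.8+7.24) = 278.8/36.04 = 7.737 mg/L.
Mixed L₀ = (28.8×2.85 + 7.24×35.7)/(36.04) = 340.5/36.04 = 9.449 mg/L.
Initial deficit D₀ = C_s − DO₀ = 11.2 − 7.737 = 3.463 mg/L.
t_c = (1/0.1960) ln[(0.380/0.184)(1 − 3.463×0.1960/(0.184×9.449))] = 5.102 × ln(1.259) = 1.175 d.
D_c = (0.184/0.380) × 9.449 × e^(−0.184×1.175) = 0.4842 × 9.449 × 0.8055 = 3.686 mg/L.
Minimum DO = 11.2 − 3.686 = 7.514 mg/L.

t_c ≈ 1.18 d; minimum DO ≈ 7.51 mg/L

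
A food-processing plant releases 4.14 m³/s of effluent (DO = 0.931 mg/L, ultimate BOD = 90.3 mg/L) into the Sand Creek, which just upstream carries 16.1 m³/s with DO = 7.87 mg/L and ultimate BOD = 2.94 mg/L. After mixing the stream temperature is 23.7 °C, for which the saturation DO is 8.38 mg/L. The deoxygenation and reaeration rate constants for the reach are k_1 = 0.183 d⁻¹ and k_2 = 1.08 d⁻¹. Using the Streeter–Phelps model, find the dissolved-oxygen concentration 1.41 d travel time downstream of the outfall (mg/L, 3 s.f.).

DO ≈ 5.61 mg/L

Mixed DO = (16.1×7.87 + 4.14×0.931)/(16.1+4.14) = 130.6/20.24 = 6.451 mg/L.
Mixed L₀ = (16.1×2.94 + 4.14×90.3)/(20.24) = 421.2/20.24 = 20.81 mg/L.
Initial deficit D₀ = C_s − DO₀ = 8.38 − 6.451 = 1.929 mg/L.
D(1.41) = [0.183×20.81/(1.08−0.183)](e^(−0.183×1.41) − e^(−1.08×1.41)) + 1.929 e^(−1.08×1.41)
= 4.245 × (0.7726 − 0.2181) + 1.929 × 0.2181 = 2.775 mg/L.
DO = 8.38 − 2.775 = 5.605 mg/L.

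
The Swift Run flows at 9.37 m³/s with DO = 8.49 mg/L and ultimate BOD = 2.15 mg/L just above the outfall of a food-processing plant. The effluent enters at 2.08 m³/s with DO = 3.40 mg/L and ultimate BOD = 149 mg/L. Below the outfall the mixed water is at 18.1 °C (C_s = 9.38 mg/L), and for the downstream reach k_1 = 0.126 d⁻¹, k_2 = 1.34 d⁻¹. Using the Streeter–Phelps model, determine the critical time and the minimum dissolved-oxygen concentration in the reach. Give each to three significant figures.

t_c ≈ 1.18 d; minimum DO ≈ 7.04 mg/L

Mixed DO = (9.37×8.49 + 2.08×3.40)/(9.37+2.08) = 86.62/11.45 = 7.565 mg/L.
Mixed L₀ = (9.37×2.15 + 2.08×149)/(11.45) = 330.1/11.45 = 28.83 mg/L.
Initial deficit D₀ = C_s − DO₀ = 9.38 − 7.565 = 1.815 mg/L.
t_c = (1/1.214) ln[(1.34/0.126)(1 − 1.815×1.214/(0.126×28.83))] = 0.8237 × ln(4.185) = 1.179 d.
D_c = (0.126/1.34) × 28.83 × e^(−0.126×1.179) = 0.09403 × 28.83 × 0.8619 = 2.336 mg/L.
Minimum DO = 9.38 − 2.336 = 7.044 mg/L.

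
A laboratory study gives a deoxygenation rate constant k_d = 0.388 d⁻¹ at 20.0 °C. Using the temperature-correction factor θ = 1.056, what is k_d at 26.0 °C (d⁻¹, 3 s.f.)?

k_d ≈ 0.538 d⁻¹

k_d(T₂) = k_d(T₁) · θ^(T₂−T₁) = 0.388 × 1.056^(26.0−20.0)
= 0.388 × 1.056^6.00 = 0.388 × 1.387 = 0.5380 d⁻¹.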